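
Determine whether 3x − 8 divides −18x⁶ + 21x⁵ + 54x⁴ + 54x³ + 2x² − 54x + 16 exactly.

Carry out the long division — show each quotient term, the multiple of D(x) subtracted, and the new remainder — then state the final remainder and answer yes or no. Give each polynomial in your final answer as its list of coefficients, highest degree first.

R = [0], so D(x) is a factor of P(x). yes

Step 1: lead(−18x⁶ + 21x⁵ + 54x⁴ + 54x³ + 2x² − 54x + 16) ÷ lead(D) = −18x⁶ ÷ 3x = −6x⁵. Subtract (−6x⁵)·D = −18x⁶ + 48x⁵. Remainder: −27x⁵ + 54x⁴ + 54x³ + 2x² − 54x + 16.
Step 2: lead(−27x⁵ + 54x⁴ + 54x³ + 2x² − 54x + 16) ÷ lead(D) = −27x⁵ ÷ 3x = −9x⁴. Subtract (−9x⁴)·D = −27x⁵ + 72x⁴. Remainder: −18x⁴ + 54x³ + 2x² − 54x + 16.
Step 3: lead(−18x⁴ + 54x³ + 2x² − 54x + 16) ÷ lead(D) = −18x⁴ ÷ 3x = −6x³. Subtract (−6x³)·D = −18x⁴ + 48x³. Remainder: 6x³ + 2x² − 54x + 16.
Step 4: lead(6x³ + 2x² − 54x + 16) ÷ lead(D) = 6x³ ÷ 3x = 2x². Subtract (2x²)·D = 6x³ − 16x². Remainder: 18x² − 54x + 16.
Step 5: lead(18x² − 54x + 16) ÷ lead(D) = 18x² ÷ 3x = 6x. Subtract (6x)·D = 18x² − 48x. Remainder: −6x + 16.
Step 6: lead(−6x + 16) ÷ lead(D) = −6x ÷ 3x = −2. Subtract (−2)·D = −6x + 16. Remainder: 0.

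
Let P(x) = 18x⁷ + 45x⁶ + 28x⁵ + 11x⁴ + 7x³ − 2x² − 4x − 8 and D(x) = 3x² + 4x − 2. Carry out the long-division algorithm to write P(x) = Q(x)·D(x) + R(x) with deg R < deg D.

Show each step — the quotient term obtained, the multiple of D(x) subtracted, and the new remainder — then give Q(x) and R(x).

Step 1: lead(18x⁷ + 45x⁶ + 28x⁵ + 11x⁴ + 7x³ − 2x² − 4x − 8) ÷ lead(D) = 18x⁷ ÷ 3x² = 6x⁵. Subtract (6x⁵)·D = 18x⁷ + 24x⁶ − 12x⁵. Remainder: 21x⁶ + 40x⁵ + 11x⁴ + 7x³ − 2x² − 4x − 8.
Step 2: lead(21x⁶ + 40x⁵ + 11x⁴ + 7x³ − 2x² − 4x − 8) ÷ lead(D) = 21x⁶ ÷ 3x² = 7x⁴. Subtract (7x⁴)·D = 21x⁶ + 28x⁵ − 14x⁴. Remainder: 12x⁵ + 25x⁴ + 7x³ − 2x² − 4x − 8.
Step 3: lead(12x⁵ + 25x⁴ + 7x³ − 2x² − 4x − 8) ÷ lead(D) = 12x⁵ ÷ 3x² = 4x³. Subtract (4x³)·D = 12x⁵ + 16x⁴ − 8x³. Remainder: 9x⁴ + 15x³ − 2x² − 4x − 8.
Step 4: lead(9x⁴ + 15x³ − 2x² − 4x − 8) ÷ lead(D) = 9x⁴ ÷ 3x² = 3x². Subtract (3x²)·D = 9x⁴ + 12x³ − 6x². Remainder: 3x³ + 4x² − 4x − 8.
Step 5: lead(3x³ + 4x² − 4x − 8) ÷ lead(D) = 3x³ ÷ 3x² = x. Subtract (x)·D = 3x³ + 4x² − 2x. Remainder: −2x − 8.

Q(x) = 6x⁵ + 7x⁴ + 4x³ + 3x² + x; R(x) = −2x − 8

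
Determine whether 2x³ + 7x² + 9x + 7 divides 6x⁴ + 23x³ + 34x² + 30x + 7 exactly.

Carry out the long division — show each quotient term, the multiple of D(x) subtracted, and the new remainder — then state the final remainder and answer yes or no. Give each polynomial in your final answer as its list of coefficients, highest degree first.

Step 1: lead(6x⁴ + 23x³ + 34x² + 30x + 7) ÷ lead(D) = 6x⁴ ÷ 2x³ = 3x. Subtract (3x)·D = 6x⁴ + 21x³ + 27x² + 21x. Remainder: 2x³ + 7x² + 9x + 7.
Step 2: lead(2x³ + 7x² + 9x + 7) ÷ lead(D) = 2x³ ÷ 2x³ = 1. Subtract (1)·D = 2x³ + 7x² + 9x + 7. Remainder: 0.

R = [0], so D(x) is a factor of P(x). yes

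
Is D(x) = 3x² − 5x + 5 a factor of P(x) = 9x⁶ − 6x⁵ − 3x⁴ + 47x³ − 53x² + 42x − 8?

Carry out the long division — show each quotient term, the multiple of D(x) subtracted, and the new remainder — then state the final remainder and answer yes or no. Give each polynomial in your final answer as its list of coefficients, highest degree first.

R = [-8, -3], so D(x) is not a factor of P(x). no

Step 1: lead(9x⁶ − 6x⁵ − 3x⁴ + 47x³ − 53x² + 42x − 8) ÷ lead(D) = 9x⁶ ÷ 3x² = 3x⁴. Subtract (3x⁴)·D = 9x⁶ − 15x⁵ + 15x⁴. Remainder: 9x⁵ − 18x⁴ + 47x³ − 53x² + 42x − 8.
Step 2: lead(9x⁵ − 18x⁴ + 47x³ − 53x² + 42x − 8) ÷ lead(D) = 9x⁵ ÷ 3x² = 3x³. Subtract (3x³)·D = 9x⁵ − 15x⁴ + 15x³. Remainder: −3x⁴ + 32x³ − 53x² + 42x − 8.
Step 3: lead(−3x⁴ + 32x³ − 53x² + 42x − 8) ÷ lead(D) = −3x⁴ ÷ 3x² = −x². Subtract (−x²)·D = −3x⁴ + 5x³ − 5x². Remainder: 27x³ − 48x² + 42x − 8.
Step 4: lead(27x³ − 48x² + 42x − 8) ÷ lead(D) = 27x³ ÷ 3x² = 9x. Subtract (9x)·D = 27x³ − 45x² + 45x. Remainder: −3x² − 3x − 8.
Step 5: lead(−3x² − 3x − 8) ÷ lead(D) = −3x² ÷ 3x² = −1. Subtract (−1)·D = −3x² + 5x − 5. Remainder: −8x − 3.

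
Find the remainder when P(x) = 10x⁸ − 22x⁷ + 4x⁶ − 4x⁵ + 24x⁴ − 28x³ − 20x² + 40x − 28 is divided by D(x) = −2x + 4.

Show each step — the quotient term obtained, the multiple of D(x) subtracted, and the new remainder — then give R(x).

Step 1: lead(10x⁸ − 22x⁷ + 4x⁶ − 4x⁵ + 24x⁴ − 28x³ − 20x² + 40x − 28) ÷ lead(D) = 10x⁸ ÷ −2x = −5x⁷. Subtract (−5x⁷)·D = 10x⁸ − 20x⁷. Remainder: −2x⁷ + 4x⁶ − 4x⁵ + 24x⁴ − 28x³ − 20x² + 40x − 28.
Step 2: lead(−2x⁷ + 4x⁶ − 4x⁵ + 24x⁴ − 28x³ − 20x² + 40x − 28) ÷ lead(D) = −2x⁷ ÷ −2x = x⁶. Subtract (x⁶)·D = −2x⁷ + 4x⁶. Remainder: −4x⁵ + 24x⁴ − 28x³ − 20x² + 40x − 28.
Step 3: lead(−4x⁵ + 24x⁴ − 28x³ − 20x² + 40x − 28) ÷ lead(D) = −4x⁵ ÷ −2x = 2x⁴. Subtract (2x⁴)·D = −4x⁵ + 8x⁴. Remainder: 16x⁴ − 28x³ − 20x² + 40x − 28.
Step 4: lead(16x⁴ − 28x³ − 20x² + 40x − 28) ÷ lead(D) = 16x⁴ ÷ −2x = −8x³. Subtract (−8x³)·D = 16x⁴ − 32x³. Remainder: 4x³ − 20x² + 40x − 28.
Step 5: lead(4x³ − 20x² + 40x − 28) ÷ lead(D) = 4x³ ÷ −2x = −2x². Subtract (−2x²)·D = 4x³ − 8x². Remainder: −12x² + 40x − 28.
Step 6: lead(−12x² + 40x − 28) ÷ lead(D) = −12x² ÷ −2x = 6x. Subtract (6x)·D = −12x² + 24x. Remainder: 16x − 28.
Step 7: lead(16x − 28) ÷ lead(D) = 16x ÷ −2x = −8. Subtract (−8)·D = 16x − 32. Remainder: 4.

R(x) = 4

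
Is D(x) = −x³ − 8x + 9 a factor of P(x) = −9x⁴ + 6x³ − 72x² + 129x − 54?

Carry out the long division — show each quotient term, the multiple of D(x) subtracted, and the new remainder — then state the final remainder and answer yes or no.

R(x) = 0, so D(x) is a factor of P(x). yes

Step 1: lead(−9x⁴ + 6x³ − 72x² + 129x − 54) ÷ lead(D) = −9x⁴ ÷ −x³ = 9x. Subtract (9x)·D = −9x⁴ − 72x² + 81x. Remainder: 6x³ + 48x − 54.
Step 2: lead(6x³ + 48x − 54) ÷ lead(D) = 6x³ ÷ −x³ = −6. Subtract (−6)·D = 6x³ + 48x − 54. Remainder: 0.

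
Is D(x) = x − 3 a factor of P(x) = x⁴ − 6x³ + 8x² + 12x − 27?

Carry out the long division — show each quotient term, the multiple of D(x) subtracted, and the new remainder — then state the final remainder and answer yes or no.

Step 1: lead(x⁴ − 6x³ + 8x² + 12x − 27) ÷ lead(D) = x⁴ ÷ x = x³. Subtract (x³)·D = x⁴ − 3x³. Remainder: −3x³ + 8x² + 12x − 27.
Step 2: lead(−3x³ + 8x² + 12x − 27) ÷ lead(D) = −3x³ ÷ x = −3x². Subtract (−3x²)·D = −3x³ + 9x². Remainder: −x² + 12x − 27.
Step 3: lead(−x² + 12x − 27) ÷ lead(D) = −x² ÷ x = −x. Subtract (−x)·D = −x² + 3x. Remainder: 9x − 27.
Step 4: lead(9x − 27) ÷ lead(D) = 9x ÷ x = 9. Subtract (9)·D = 9x − 27. Remainder: 0.

R(x) = 0, so D(x) is a factor of P(x). yes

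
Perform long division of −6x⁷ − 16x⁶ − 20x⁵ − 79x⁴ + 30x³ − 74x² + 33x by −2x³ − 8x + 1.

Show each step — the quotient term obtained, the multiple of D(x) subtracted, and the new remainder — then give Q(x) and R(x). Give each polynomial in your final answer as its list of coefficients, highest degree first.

Step 1: lead(−6x⁷ − 16x⁶ − 20x⁵ − 79x⁴ + 30x³ − 74x² + 33x) ÷ lead(D) = −6x⁷ ÷ −2x³ = 3x⁴. Subtract (3x⁴)·D = −6x⁷ − 24x⁵ + 3x⁴. Remainder: −16x⁶ + 4x⁵ − 82x⁴ + 30x³ − 74x² + 33x.
Step 2: lead(−16x⁶ + 4x⁵ − 82x⁴ + 30x³ − 74x² + 33x) ÷ lead(D) = −16x⁶ ÷ −2x³ = 8x³. Subtract (8x³)·D = −16x⁶ − 64x⁴ + 8x³. Remainder: 4x⁵ − 18x⁴ + 22x³ − 74x² + 33x.
Step 3: lead(4x⁵ − 18x⁴ + 22x³ − 74x² + 33x) ÷ lead(D) = 4x⁵ ÷ −2x³ = −2x². Subtract (−2x²)·D = 4x⁵ + 16x³ − 2x². Remainder: −18x⁴ + 6x³ − 72x² + 33x.
Step 4: lead(−18x⁴ + 6x³ − 72x² + 33x) ÷ lead(D) = −18x⁴ ÷ −2x³ = 9x. Subtract (9x)·D = −18x⁴ − 72x² + 9x. Remainder: 6x³ + 24x.
Step 5: lead(6x³ + 24x) ÷ lead(D) = 6x³ ÷ −2x³ = −3. Subtract (−3)·D = 6x³ + 24x − 3. Remainder: 3.

Q = [3, 8, -2, 9, -3]; R = [3]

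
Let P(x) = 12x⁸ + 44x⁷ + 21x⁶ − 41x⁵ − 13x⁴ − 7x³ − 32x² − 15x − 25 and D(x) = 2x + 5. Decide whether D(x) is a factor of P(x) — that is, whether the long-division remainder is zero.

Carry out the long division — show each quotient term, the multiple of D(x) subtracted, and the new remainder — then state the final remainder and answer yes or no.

Step 1: lead(12x⁸ + 44x⁷ + 21x⁶ − 41x⁵ − 13x⁴ − 7x³ − 32x² − 15x − 25) ÷ lead(D) = 12x⁸ ÷ 2x = 6x⁷. Subtract (6x⁷)·D = 12x⁸ + 30x⁷. Remainder: 14x⁷ + 21x⁶ − 41x⁵ − 13x⁴ − 7x³ − 32x² − 15x − 25.
Step 2: lead(14x⁷ + 21x⁶ − 41x⁵ − 13x⁴ − 7x³ − 32x² − 15x − 25) ÷ lead(D) = 14x⁷ ÷ 2x = 7x⁶. Subtract (7x⁶)·D = 14x⁷ + 35x⁶. Remainder: −14x⁶ − 41x⁵ − 13x⁴ − 7x³ − 32x² − 15x − 25.
Step 3: lead(−14x⁶ − 41x⁵ − 13x⁴ − 7x³ − 32x² − 15x − 25) ÷ lead(D) = −14x⁶ ÷ 2x = −7x⁵. Subtract (−7x⁵)·D = −14x⁶ − 35x⁵. Remainder: −6x⁵ − 13x⁴ − 7x³ − 32x² − 15x − 25.
Step 4: lead(−6x⁵ − 13x⁴ − 7x³ − 32x² − 15x − 25) ÷ lead(D) = −6x⁵ ÷ 2x = −3x⁴. Subtract (−3x⁴)·D = −6x⁵ − 15x⁴. Remainder: 2x⁴ − 7x³ − 32x² − 15x − 25.
Step 5: lead(2x⁴ − 7x³ − 32x² − 15x − 25) ÷ lead(D) = 2x⁴ ÷ 2x = x³. Subtract (x³)·D = 2x⁴ + 5x³. Remainder: −12x³ − 32x² − 15x − 25.
Step 6: lead(−12x³ − 32x² − 15x − 25) ÷ lead(D) = −12x³ ÷ 2x = −6x². Subtract (−6x²)·D = −12x³ − 30x². Remainder: −2x² − 15x − 25.
Step 7: lead(−2x² − 15x − 25) ÷ lead(D) = −2x² ÷ 2x = −x. Subtract (−x)·D = −2x² − 5x. Remainder: −10x − 25.
Step 8: lead(−10x − 25) ÷ lead(D) = −10x ÷ 2x = −5. Subtract (−5)·D = −10x − 25. Remainder: 0.

R(x) = 0, so D(x) is a factor of P(x). yes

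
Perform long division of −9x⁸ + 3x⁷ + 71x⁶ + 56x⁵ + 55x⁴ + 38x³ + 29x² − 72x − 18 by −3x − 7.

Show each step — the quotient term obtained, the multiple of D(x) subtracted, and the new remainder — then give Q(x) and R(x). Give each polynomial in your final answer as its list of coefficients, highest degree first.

Q = [3, -8, -5, -7, -2, -8, 9, 3]; R = [3]

Step 1: lead(−9x⁸ + 3x⁷ + 71x⁶ + 56x⁵ + 55x⁴ + 38x³ + 29x² − 72x − 18) ÷ lead(D) = −9x⁸ ÷ −3x = 3x⁷. Subtract (3x⁷)·D = −9x⁸ − 21x⁷. Remainder: 24x⁷ + 71x⁶ + 56x⁵ + 55x⁴ + 38x³ + 29x² − 72x − 18.
Step 2: lead(24x⁷ + 71x⁶ + 56x⁵ + 55x⁴ + 38x³ + 29x² − 72x − 18) ÷ lead(D) = 24x⁷ ÷ −3x = −8x⁶. Subtract (−8x⁶)·D = 24x⁷ + 56x⁶. Remainder: 15x⁶ + 56x⁵ + 55x⁴ + 38x³ + 29x² − 72x − 18.
Step 3: lead(15x⁶ + 56x⁵ + 55x⁴ + 38x³ + 29x² − 72x − 18) ÷ lead(D) = 15x⁶ ÷ −3x = −5x⁵. Subtract (−5x⁵)·D = 15x⁶ + 35x⁵. Remainder: 21x⁵ + 55x⁴ + 38x³ + 29x² − 72x − 18.
Step 4: lead(21x⁵ + 55x⁴ + 38x³ + 29x² − 72x − 18) ÷ lead(D) = 21x⁵ ÷ −3x = −7x⁴. Subtract (−7x⁴)·D = 21x⁵ + 49x⁴. Remainder: 6x⁴ + 38x³ + 29x² − 72x − 18.
Step 5: lead(6x⁴ + 38x³ + 29x² − 72x − 18) ÷ lead(D) = 6x⁴ ÷ −3x = −2x³. Subtract (−2x³)·D = 6x⁴ + 14x³. Remainder: 24x³ + 29x² − 72x − 18.
Step 6: lead(24x³ + 29x² − 72x − 18) ÷ lead(D) = 24x³ ÷ −3x = −8x². Subtract (−8x²)·D = 24x³ + 56x². Remainder: −27x² − 72x − 18.
Step 7: lead(−27x² − 72x − 18) ÷ lead(D) = −27x² ÷ −3x = 9x. Subtract (9x)·D = −27x² − 63x. Remainder: −9x − 18.
Step 8: lead(−9x − 18) ÷ lead(D) = −9x ÷ −3x = 3. Subtract (3)·D = −9x − 21. Remainder: 3.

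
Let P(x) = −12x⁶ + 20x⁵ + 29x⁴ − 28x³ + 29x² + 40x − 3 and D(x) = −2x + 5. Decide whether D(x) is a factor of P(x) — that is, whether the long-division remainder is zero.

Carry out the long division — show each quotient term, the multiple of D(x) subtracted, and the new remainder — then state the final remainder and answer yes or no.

Step 1: lead(−12x⁶ + 20x⁵ + 29x⁴ − 28x³ + 29x² + 40x − 3) ÷ lead(D) = −12x⁶ ÷ −2x = 6x⁵. Subtract (6x⁵)·D = −12x⁶ + 30x⁵. Remainder: −10x⁵ + 29x⁴ − 28x³ + 29x² + 40x − 3.
Step 2: lead(−10x⁵ + 29x⁴ − 28x³ + 29x² + 40x − 3) ÷ lead(D) = −10x⁵ ÷ −2x = 5x⁴. Subtract (5x⁴)·D = −10x⁵ + 25x⁴. Remainder: 4x⁴ − 28x³ + 29x² + 40x − 3.
Step 3: lead(4x⁴ − 28x³ + 29x² + 40x − 3) ÷ lead(D) = 4x⁴ ÷ −2x = −2x³. Subtract (−2x³)·D = 4x⁴ − 10x³. Remainder: −18x³ + 29x² + 40x − 3.
Step 4: lead(−18x³ + 29x² + 40x − 3) ÷ lead(D) = −18x³ ÷ −2x = 9x². Subtract (9x²)·D = −18x³ + 45x². Remainder: −16x² + 40x − 3.
Step 5: lead(−16x² + 40x − 3) ÷ lead(D) = −16x² ÷ −2x = 8x. Subtract (8x)·D = −16x² + 40x. Remainder: −3.

R(x) = −3, so D(x) is not a factor of P(x). no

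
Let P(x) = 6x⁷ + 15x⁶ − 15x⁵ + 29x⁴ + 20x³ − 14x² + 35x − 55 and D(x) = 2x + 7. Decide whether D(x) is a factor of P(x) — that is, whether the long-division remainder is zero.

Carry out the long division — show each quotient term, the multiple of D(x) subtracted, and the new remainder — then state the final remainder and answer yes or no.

R(x) = −6, so D(x) is not a factor of P(x). no

Step 1: lead(6x⁷ + 15x⁶ − 15x⁵ + 29x⁴ + 20x³ − 14x² + 35x − 55) ÷ lead(D) = 6x⁷ ÷ 2x = 3x⁶. Subtract (3x⁶)·D = 6x⁷ + 21x⁶. Remainder: −6x⁶ − 15x⁵ + 29x⁴ + 20x³ − 14x² + 35x − 55.
Step 2: lead(−6x⁶ − 15x⁵ + 29x⁴ + 20x³ − 14x² + 35x − 55) ÷ lead(D) = −6x⁶ ÷ 2x = −3x⁵. Subtract (−3x⁵)·D = −6x⁶ − 21x⁵. Remainder: 6x⁵ + 29x⁴ + 20x³ − 14x² + 35x − 55.
Step 3: lead(6x⁵ + 29x⁴ + 20x³ − 14x² + 35x − 55) ÷ lead(D) = 6x⁵ ÷ 2x = 3x⁴. Subtract (3x⁴)·D = 6x⁵ + 21x⁴. Remainder: 8x⁴ + 20x³ − 14x² + 35x − 55.
Step 4: lead(8x⁴ + 20x³ − 14x² + 35x − 55) ÷ lead(D) = 8x⁴ ÷ 2x = 4x³. Subtract (4x³)·D = 8x⁴ + 28x³. Remainder: −8x³ − 14x² + 35x − 55.
Step 5: lead(−8x³ − 14x² + 35x − 55) ÷ lead(D) = −8x³ ÷ 2x = −4x². Subtract (−4x²)·D = −8x³ − 28x². Remainder: 14x² + 35x − 55.
Step 6: lead(14x² + 35x − 55) ÷ lead(D) = 14x² ÷ 2x = 7x. Subtract (7x)·D = 14x² + 49x. Remainder: −14x − 55.
Step 7: lead(−14x − 55) ÷ lead(D) = −14x ÷ 2x = −7. Subtract (−7)·D = −14x − 49. Remainder: −6.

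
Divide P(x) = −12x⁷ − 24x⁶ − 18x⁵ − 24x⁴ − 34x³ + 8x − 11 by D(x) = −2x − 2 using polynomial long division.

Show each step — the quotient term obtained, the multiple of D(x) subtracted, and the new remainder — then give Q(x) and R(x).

Q(x) = 6x⁶ + 6x⁵ + 3x⁴ + 9x³ + 8x² − 8x + 4; R(x) = −3

Step 1: lead(−12x⁷ − 24x⁶ − 18x⁵ − 24x⁴ − 34x³ + 8x − 11) ÷ lead(D) = −12x⁷ ÷ −2x = 6x⁶. Subtract (6x⁶)·D = −12x⁷ − 12x⁶. Remainder: −12x⁶ − 18x⁵ − 24x⁴ − 34x³ + 8x − 11.
Step 2: lead(−12x⁶ − 18x⁵ − 24x⁴ − 34x³ + 8x − 11) ÷ lead(D) = −12x⁶ ÷ −2x = 6x⁵. Subtract (6x⁵)·D = −12x⁶ − 12x⁵. Remainder: −6x⁵ − 24x⁴ − 34x³ + 8x − 11.
Step 3: lead(−6x⁵ − 24x⁴ − 34x³ + 8x − 11) ÷ lead(D) = −6x⁵ ÷ −2x = 3x⁴. Subtract (3x⁴)·D = −6x⁵ − 6x⁴. Remainder: −18x⁴ − 34x³ + 8x − 11.
Step 4: lead(−18x⁴ − 34x³ + 8x − 11) ÷ lead(D) = −18x⁴ ÷ −2x = 9x³. Subtract (9x³)·D = −18x⁴ − 18x³. Remainder: −16x³ + 8x − 11.
Step 5: lead(−16x³ + 8x − 11) ÷ lead(D) = −16x³ ÷ −2x = 8x². Subtract (8x²)·D = −16x³ − 16x². Remainder: 16x² + 8x − 11.
Step 6: lead(16x² + 8x − 11) ÷ lead(D) = 16x² ÷ −2x = −8x. Subtract (−8x)·D = 16x² + 16x. Remainder: −8x − 11.
Step 7: lead(−8x − 11) ÷ lead(D) = −8x ÷ −2x = 4. Subtract (4)·D = −8x − 8. Remainder: −3.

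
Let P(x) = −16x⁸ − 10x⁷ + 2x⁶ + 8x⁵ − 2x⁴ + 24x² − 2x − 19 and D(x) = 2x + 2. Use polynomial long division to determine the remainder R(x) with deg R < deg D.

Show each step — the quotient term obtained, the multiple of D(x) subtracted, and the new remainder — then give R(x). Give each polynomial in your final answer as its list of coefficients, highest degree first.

Step 1: lead(−16x⁸ − 10x⁷ + 2x⁶ + 8x⁵ − 2x⁴ + 24x² − 2x − 19) ÷ lead(D) = −16x⁸ ÷ 2x = −8x⁷. Subtract (−8x⁷)·D = −16x⁸ − 16x⁷. Remainder: 6x⁷ + 2x⁶ + 8x⁵ − 2x⁴ + 24x² − 2x − 19.
Step 2: lead(6x⁷ + 2x⁶ + 8x⁵ − 2x⁴ + 24x² − 2x − 19) ÷ lead(D) = 6x⁷ ÷ 2x = 3x⁶. Subtract (3x⁶)·D = 6x⁷ + 6x⁶. Remainder: −4x⁶ + 8x⁵ − 2x⁴ + 24x² − 2x − 19.
Step 3: lead(−4x⁶ + 8x⁵ − 2x⁴ + 24x² − 2x − 19) ÷ lead(D) = −4x⁶ ÷ 2x = −2x⁵. Subtract (−2x⁵)·D = −4x⁶ − 4x⁵. Remainder: 12x⁵ − 2x⁴ + 24x² − 2x − 19.
Step 4: lead(12x⁵ − 2x⁴ + 24x² − 2x − 19) ÷ lead(D) = 12x⁵ ÷ 2x = 6x⁴. Subtract (6x⁴)·D = 12x⁵ + 12x⁴. Remainder: −14x⁴ + 24x² − 2x − 19.
Step 5: lead(−14x⁴ + 24x² − 2x − 19) ÷ lead(D) = −14x⁴ ÷ 2x = −7x³. Subtract (−7x³)·D = −14x⁴ − 14x³. Remainder: 14x³ + 24x² − 2x − 19.
Step 6: lead(14x³ + 24x² − 2x − 19) ÷ lead(D) = 14x³ ÷ 2x = 7x². Subtract (7x²)·D = 14x³ + 14x². Remainder: 10x² − 2x − 19.
Step 7: lead(10x² − 2x − 19) ÷ lead(D) = 10x² ÷ 2x = 5x. Subtract (5x)·D = 10x² + 10x. Remainder: −12x − 19.
Step 8: lead(−12x − 19) ÷ lead(D) = −12x ÷ 2x = −6. Subtract (−6)·D = −12x − 12. Remainder: −7.

R = [-7]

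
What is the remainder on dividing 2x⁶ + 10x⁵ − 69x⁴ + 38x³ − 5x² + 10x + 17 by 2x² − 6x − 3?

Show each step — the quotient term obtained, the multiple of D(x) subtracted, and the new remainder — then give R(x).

R(x) = −2x + 5

Step 1: lead(2x⁶ + 10x⁵ − 69x⁴ + 38x³ − 5x² + 10x + 17) ÷ lead(D) = 2x⁶ ÷ 2x² = x⁴. Subtract (x⁴)·D = 2x⁶ − 6x⁵ − 3x⁴. Remainder: 16x⁵ − 66x⁴ + 38x³ − 5x² + 10x + 17.
Step 2: lead(16x⁵ − 66x⁴ + 38x³ − 5x² + 10x + 17) ÷ lead(D) = 16x⁵ ÷ 2x² = 8x³. Subtract (8x³)·D = 16x⁵ − 48x⁴ − 24x³. Remainder: −18x⁴ + 62x³ − 5x² + 10x + 17.
Step 3: lead(−18x⁴ + 62x³ − 5x² + 10x + 17) ÷ lead(D) = −18x⁴ ÷ 2x² = −9x². Subtract (−9x²)·D = −18x⁴ + 54x³ + 27x². Remainder: 8x³ − 32x² + 10x + 17.
Step 4: lead(8x³ − 32x² + 10x + 17) ÷ lead(D) = 8x³ ÷ 2x² = 4x. Subtract (4x)·D = 8x³ − 24x² − 12x. Remainder: −8x² + 22x + 17.
Step 5: lead(−8x² + 22x + 17) ÷ lead(D) = −8x² ÷ 2x² = −4. Subtract (−4)·D = −8x² + 24x + 12. Remainder: −2x + 5.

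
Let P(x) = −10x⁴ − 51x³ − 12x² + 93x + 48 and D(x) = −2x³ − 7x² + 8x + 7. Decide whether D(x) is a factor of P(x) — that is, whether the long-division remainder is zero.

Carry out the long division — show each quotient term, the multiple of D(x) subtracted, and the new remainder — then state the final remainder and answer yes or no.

Step 1: lead(−10x⁴ − 51x³ − 12x² + 93x + 48) ÷ lead(D) = −10x⁴ ÷ −2x³ = 5x. Subtract (5x)·D = −10x⁴ − 35x³ + 40x² + 35x. Remainder: −16x³ − 52x² + 58x + 48.
Step 2: lead(−16x³ − 52x² + 58x + 48) ÷ lead(D) = −16x³ ÷ −2x³ = 8. Subtract (8)·D = −16x³ − 56x² + 64x + 56. Remainder: 4x² − 6x − 8.

R(x) = 4x² − 6x − 8, so D(x) is not a factor of P(x). no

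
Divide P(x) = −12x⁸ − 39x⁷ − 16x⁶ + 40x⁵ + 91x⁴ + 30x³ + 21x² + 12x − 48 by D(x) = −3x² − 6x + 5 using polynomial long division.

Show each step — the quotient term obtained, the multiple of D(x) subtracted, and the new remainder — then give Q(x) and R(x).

Q(x) = 4x⁶ + 5x⁵ + 2x⁴ − 9x³ − 9x² − 7x − 8; R(x) = −x − 8

Step 1: lead(−12x⁸ − 39x⁷ − 16x⁶ + 40x⁵ + 91x⁴ + 30x³ + 21x² + 12x − 48) ÷ lead(D) = −12x⁸ ÷ −3x² = 4x⁶. Subtract (4x⁶)·D = −12x⁸ − 24x⁷ + 20x⁶. Remainder: −15x⁷ − 36x⁶ + 40x⁵ + 91x⁴ + 30x³ + 21x² + 12x − 48.
Step 2: lead(−15x⁷ − 36x⁶ + 40x⁵ + 91x⁴ + 30x³ + 21x² + 12x − 48) ÷ lead(D) = −15x⁷ ÷ −3x² = 5x⁵. Subtract (5x⁵)·D = −15x⁷ − 30x⁶ + 25x⁵. Remainder: −6x⁶ + 15x⁵ + 91x⁴ + 30x³ + 21x² + 12x − 48.
Step 3: lead(−6x⁶ + 15x⁵ + 91x⁴ + 30x³ + 21x² + 12x − 48) ÷ lead(D) = −6x⁶ ÷ −3x² = 2x⁴. Subtract (2x⁴)·D = −6x⁶ − 12x⁵ + 10x⁴. Remainder: 27x⁵ + 81x⁴ + 30x³ + 21x² + 12x − 48.
Step 4: lead(27x⁵ + 81x⁴ + 30x³ + 21x² + 12x − 48) ÷ lead(D) = 27x⁵ ÷ −3x² = −9x³. Subtract (−9x³)·D = 27x⁵ + 54x⁴ − 45x³. Remainder: 27x⁴ + 75x³ + 21x² + 12x − 48.
Step 5: lead(27x⁴ + 75x³ + 21x² + 12x − 48) ÷ lead(D) = 27x⁴ ÷ −3x² = −9x². Subtract (−9x²)·D = 27x⁴ + 54x³ − 45x². Remainder: 21x³ + 66x² + 12x − 48.
Step 6: lead(21x³ + 66x² + 12x − 48) ÷ lead(D) = 21x³ ÷ −3x² = −7x. Subtract (−7x)·D = 21x³ + 42x² − 35x. Remainder: 24x² + 47x − 48.
Step 7: lead(24x² + 47x − 48) ÷ lead(D) = 24x² ÷ −3x² = −8. Subtract (−8)·D = 24x² + 48x − 40. Remainder: −x − 8.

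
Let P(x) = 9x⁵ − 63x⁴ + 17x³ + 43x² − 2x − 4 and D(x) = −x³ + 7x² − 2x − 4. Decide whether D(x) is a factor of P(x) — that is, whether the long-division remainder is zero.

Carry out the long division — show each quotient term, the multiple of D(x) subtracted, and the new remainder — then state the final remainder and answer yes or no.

Step 1: lead(9x⁵ − 63x⁴ + 17x³ + 43x² − 2x − 4) ÷ lead(D) = 9x⁵ ÷ −x³ = −9x². Subtract (−9x²)·D = 9x⁵ − 63x⁴ + 18x³ + 36x². Remainder: −x³ + 7x² − 2x − 4.
Step 2: lead(−x³ + 7x² − 2x − 4) ÷ lead(D) = −x³ ÷ −x³ = 1. Subtract (1)·D = −x³ + 7x² − 2x − 4. Remainder: 0.

R(x) = 0, so D(x) is a factor of P(x). yes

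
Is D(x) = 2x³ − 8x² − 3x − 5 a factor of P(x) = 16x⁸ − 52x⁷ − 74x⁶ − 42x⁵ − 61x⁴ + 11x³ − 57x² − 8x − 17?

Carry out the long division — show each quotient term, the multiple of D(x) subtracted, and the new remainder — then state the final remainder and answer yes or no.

R(x) = 2x + 8, so D(x) is not a factor of P(x). no

Step 1: lead(16x⁸ − 52x⁷ − 74x⁶ − 42x⁵ − 61x⁴ + 11x³ − 57x² − 8x − 17) ÷ lead(D) = 16x⁸ ÷ 2x³ = 8x⁵. Subtract (8x⁵)·D = 16x⁸ − 64x⁷ − 24x⁶ − 40x⁵. Remainder: 12x⁷ − 50x⁶ − 2x⁵ − 61x⁴ + 11x³ − 57x² − 8x − 17.
Step 2: lead(12x⁷ − 50x⁶ − 2x⁵ − 61x⁴ + 11x³ − 57x² − 8x − 17) ÷ lead(D) = 12x⁷ ÷ 2x³ = 6x⁴. Subtract (6x⁴)·D = 12x⁷ − 48x⁶ − 18x⁵ − 30x⁴. Remainder: −2x⁶ + 16x⁵ − 31x⁴ + 11x³ − 57x² − 8x − 17.
Step 3: lead(−2x⁶ + 16x⁵ − 31x⁴ + 11x³ − 57x² − 8x − 17) ÷ lead(D) = −2x⁶ ÷ 2x³ = −x³. Subtract (−x³)·D = −2x⁶ + 8x⁵ + 3x⁴ + 5x³. Remainder: 8x⁵ − 34x⁴ + 6x³ − 57x² − 8x − 17.
Step 4: lead(8x⁵ − 34x⁴ + 6x³ − 57x² − 8x − 17) ÷ lead(D) = 8x⁵ ÷ 2x³ = 4x². Subtract (4x²)·D = 8x⁵ − 32x⁴ − 12x³ − 20x². Remainder: −2x⁴ + 18x³ − 37x² − 8x − 17.
Step 5: lead(−2x⁴ + 18x³ − 37x² − 8x − 17) ÷ lead(D) = −2x⁴ ÷ 2x³ = −x. Subtract (−x)·D = −2x⁴ + 8x³ + 3x² + 5x. Remainder: 10x³ − 40x² − 13x − 17.
Step 6: lead(10x³ − 40x² − 13x − 17) ÷ lead(D) = 10x³ ÷ 2x³ = 5. Subtract (5)·D = 10x³ − 40x² − 15x − 25. Remainder: 2x + 8.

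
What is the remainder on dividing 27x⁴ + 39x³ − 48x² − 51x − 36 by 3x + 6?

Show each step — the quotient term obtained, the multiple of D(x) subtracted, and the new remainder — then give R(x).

Step 1: lead(27x⁴ + 39x³ − 48x² − 51x − 36) ÷ lead(D) = 27x⁴ ÷ 3x = 9x³. Subtract (9x³)·D = 27x⁴ + 54x³. Remainder: −15x³ − 48x² − 51x − 36.
Step 2: lead(−15x³ − 48x² − 51x − 36) ÷ lead(D) = −15x³ ÷ 3x = −5x². Subtract (−5x²)·D = −15x³ − 30x². Remainder: −18x² − 51x − 36.
Step 3: lead(−18x² − 51x − 36) ÷ lead(D) = −18x² ÷ 3x = −6x. Subtract (−6x)·D = −18x² − 36x. Remainder: −15x − 36.
Step 4: lead(−15x − 36) ÷ lead(D) = −15x ÷ 3x = −5. Subtract (−5)·D = −15x − 30. Remainder: −6.

R(x) = −6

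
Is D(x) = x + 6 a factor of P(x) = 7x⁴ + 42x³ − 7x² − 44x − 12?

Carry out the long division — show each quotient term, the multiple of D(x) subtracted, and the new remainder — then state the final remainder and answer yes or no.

R(x) = 0, so D(x) is a factor of P(x). yes

Step 1: lead(7x⁴ + 42x³ − 7x² − 44x − 12) ÷ lead(D) = 7x⁴ ÷ x = 7x³. Subtract (7x³)·D = 7x⁴ + 42x³. Remainder: −7x² − 44x − 12.
Step 2: lead(−7x² − 44x − 12) ÷ lead(D) = −7x² ÷ x = −7x. Subtract (−7x)·D = −7x² − 42x. Remainder: −2x − 12.
Step 3: lead(−2x − 12) ÷ lead(D) = −2x ÷ x = −2. Subtract (−2)·D = −2x − 12. Remainder: 0.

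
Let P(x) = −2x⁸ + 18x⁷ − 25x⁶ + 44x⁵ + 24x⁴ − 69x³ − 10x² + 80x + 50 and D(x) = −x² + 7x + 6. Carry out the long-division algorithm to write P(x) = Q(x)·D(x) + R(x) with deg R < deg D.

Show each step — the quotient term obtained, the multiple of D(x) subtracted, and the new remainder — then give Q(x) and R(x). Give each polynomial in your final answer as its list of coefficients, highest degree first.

Q = [2, -4, 9, -5, -5, 4, 8]; R = [2]

Step 1: lead(−2x⁸ + 18x⁷ − 25x⁶ + 44x⁵ + 24x⁴ − 69x³ − 10x² + 80x + 50) ÷ lead(D) = −2x⁸ ÷ −x² = 2x⁶. Subtract (2x⁶)·D = −2x⁸ + 14x⁷ + 12x⁶. Remainder: 4x⁷ − 37x⁶ + 44x⁵ + 24x⁴ − 69x³ − 10x² + 80x + 50.
Step 2: lead(4x⁷ − 37x⁶ + 44x⁵ + 24x⁴ − 69x³ − 10x² + 80x + 50) ÷ lead(D) = 4x⁷ ÷ −x² = −4x⁵. Subtract (−4x⁵)·D = 4x⁷ − 28x⁶ − 24x⁵. Remainder: −9x⁶ + 68x⁵ + 24x⁴ − 69x³ − 10x² + 80x + 50.
Step 3: lead(−9x⁶ + 68x⁵ + 24x⁴ − 69x³ − 10x² + 80x + 50) ÷ lead(D) = −9x⁶ ÷ −x² = 9x⁴. Subtract (9x⁴)·D = −9x⁶ + 63x⁵ + 54x⁴. Remainder: 5x⁵ − 30x⁴ − 69x³ − 10x² + 80x + 50.
Step 4: lead(5x⁵ − 30x⁴ − 69x³ − 10x² + 80x + 50) ÷ lead(D) = 5x⁵ ÷ −x² = −5x³. Subtract (−5x³)·D = 5x⁵ − 35x⁴ − 30x³. Remainder: 5x⁴ − 39x³ − 10x² + 80x + 50.
Step 5: lead(5x⁴ − 39x³ − 10x² + 80x + 50) ÷ lead(D) = 5x⁴ ÷ −x² = −5x². Subtract (−5x²)·D = 5x⁴ − 35x³ − 30x². Remainder: −4x³ + 20x² + 80x + 50.
Step 6: lead(−4x³ + 20x² + 80x + 50) ÷ lead(D) = −4x³ ÷ −x² = 4x. Subtract (4x)·D = −4x³ + 28x² + 24x. Remainder: −8x² + 56x + 50.
Step 7: lead(−8x² + 56x + 50) ÷ lead(D) = −8x² ÷ −x² = 8. Subtract (8)·D = −8x² + 56x + 48. Remainder: 2.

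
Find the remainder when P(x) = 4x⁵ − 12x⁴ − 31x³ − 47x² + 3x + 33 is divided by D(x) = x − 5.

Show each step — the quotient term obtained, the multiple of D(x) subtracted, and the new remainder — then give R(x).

Step 1: lead(4x⁵ − 12x⁴ − 31x³ − 47x² + 3x + 33) ÷ lead(D) = 4x⁵ ÷ x = 4x⁴. Subtract (4x⁴)·D = 4x⁵ − 20x⁴. Remainder: 8x⁴ − 31x³ − 47x² + 3x + 33.
Step 2: lead(8x⁴ − 31x³ − 47x² + 3x + 33) ÷ lead(D) = 8x⁴ ÷ x = 8x³. Subtract (8x³)·D = 8x⁴ − 40x³. Remainder: 9x³ − 47x² + 3x + 33.
Step 3: lead(9x³ − 47x² + 3x + 33) ÷ lead(D) = 9x³ ÷ x = 9x². Subtract (9x²)·D = 9x³ − 45x². Remainder: −2x² + 3x + 33.
Step 4: lead(−2x² + 3x + 33) ÷ lead(D) = −2x² ÷ x = −2x. Subtract (−2x)·D = −2x² + 10x. Remainder: −7x + 33.
Step 5: lead(−7x + 33) ÷ lead(D) = −7x ÷ x = −7. Subtract (−7)·D = −7x + 35. Remainder: −2.

R(x) = −2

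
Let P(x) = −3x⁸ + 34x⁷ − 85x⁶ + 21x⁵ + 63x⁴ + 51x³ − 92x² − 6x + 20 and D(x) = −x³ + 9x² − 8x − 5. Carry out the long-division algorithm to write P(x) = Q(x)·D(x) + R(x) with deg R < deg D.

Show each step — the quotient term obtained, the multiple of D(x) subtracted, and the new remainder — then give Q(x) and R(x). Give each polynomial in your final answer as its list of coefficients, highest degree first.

Step 1: lead(−3x⁸ + 34x⁷ − 85x⁶ + 21x⁵ + 63x⁴ + 51x³ − 92x² − 6x + 20) ÷ lead(D) = −3x⁸ ÷ −x³ = 3x⁵. Subtract (3x⁵)·D = −3x⁸ + 27x⁷ − 24x⁶ − 15x⁵. Remainder: 7x⁷ − 61x⁶ + 36x⁵ + 63x⁴ + 51x³ − 92x² − 6x + 20.
Step 2: lead(7x⁷ − 61x⁶ + 36x⁵ + 63x⁴ + 51x³ − 92x² − 6x + 20) ÷ lead(D) = 7x⁷ ÷ −x³ = −7x⁴. Subtract (−7x⁴)·D = 7x⁷ − 63x⁶ + 56x⁵ + 35x⁴. Remainder: 2x⁶ − 20x⁵ + 28x⁴ + 51x³ − 92x² − 6x + 20.
Step 3: lead(2x⁶ − 20x⁵ + 28x⁴ + 51x³ − 92x² − 6x + 20) ÷ lead(D) = 2x⁶ ÷ −x³ = −2x³. Subtract (−2x³)·D = 2x⁶ − 18x⁵ + 16x⁴ + 10x³. Remainder: −2x⁵ + 12x⁴ + 41x³ − 92x² − 6x + 20.
Step 4: lead(−2x⁵ + 12x⁴ + 41x³ − 92x² − 6x + 20) ÷ lead(D) = −2x⁵ ÷ −x³ = 2x². Subtract (2x²)·D = −2x⁵ + 18x⁴ − 16x³ − 10x². Remainder: −6x⁴ + 57x³ − 82x² − 6x + 20.
Step 5: lead(−6x⁴ + 57x³ − 82x² − 6x + 20) ÷ lead(D) = −6x⁴ ÷ −x³ = 6x. Subtract (6x)·D = −6x⁴ + 54x³ − 48x² − 30x. Remainder: 3x³ − 34x² + 24x + 20.
Step 6: lead(3x³ − 34x² + 24x + 20) ÷ lead(D) = 3x³ ÷ −x³ = −3. Subtract (−3)·D = 3x³ − 27x² + 24x + 15. Remainder: −7x² + 5.

Q = [3, -7, -2, 2, 6, -3]; R = [-7, 0, 5]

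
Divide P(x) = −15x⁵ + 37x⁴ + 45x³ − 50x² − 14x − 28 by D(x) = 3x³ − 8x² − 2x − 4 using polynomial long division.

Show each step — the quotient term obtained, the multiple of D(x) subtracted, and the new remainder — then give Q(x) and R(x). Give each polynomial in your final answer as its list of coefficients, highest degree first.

Step 1: lead(−15x⁵ + 37x⁴ + 45x³ − 50x² − 14x − 28) ÷ lead(D) = −15x⁵ ÷ 3x³ = −5x². Subtract (−5x²)·D = −15x⁵ + 40x⁴ + 10x³ + 20x². Remainder: −3x⁴ + 35x³ − 70x² − 14x − 28.
Step 2: lead(−3x⁴ + 35x³ − 70x² − 14x − 28) ÷ lead(D) = −3x⁴ ÷ 3x³ = −x. Subtract (−x)·D = −3x⁴ + 8x³ + 2x² + 4x. Remainder: 27x³ − 72x² − 18x − 28.
Step 3: lead(27x³ − 72x² − 18x − 28) ÷ lead(D) = 27x³ ÷ 3x³ = 9. Subtract (9)·D = 27x³ − 72x² − 18x − 36. Remainder: 8.

Q = [-5, -1, 9]; R = [8]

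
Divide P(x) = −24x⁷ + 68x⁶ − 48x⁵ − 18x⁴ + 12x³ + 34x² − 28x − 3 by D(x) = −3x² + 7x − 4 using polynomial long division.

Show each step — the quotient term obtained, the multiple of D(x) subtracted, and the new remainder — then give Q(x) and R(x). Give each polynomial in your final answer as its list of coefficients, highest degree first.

Q = [8, -4, -4, 2, 6, 0]; R = [-4, -3]

Step 1: lead(−24x⁷ + 68x⁶ − 48x⁵ − 18x⁴ + 12x³ + 34x² − 28x − 3) ÷ lead(D) = −24x⁷ ÷ −3x² = 8x⁵. Subtract (8x⁵)·D = −24x⁷ + 56x⁶ − 32x⁵. Remainder: 12x⁶ − 16x⁵ − 18x⁴ + 12x³ + 34x² − 28x − 3.
Step 2: lead(12x⁶ − 16x⁵ − 18x⁴ + 12x³ + 34x² − 28x − 3) ÷ lead(D) = 12x⁶ ÷ −3x² = −4x⁴. Subtract (−4x⁴)·D = 12x⁶ − 28x⁵ + 16x⁴. Remainder: 12x⁵ − 34x⁴ + 12x³ + 34x² − 28x − 3.
Step 3: lead(12x⁵ − 34x⁴ + 12x³ + 34x² − 28x − 3) ÷ lead(D) = 12x⁵ ÷ −3x² = −4x³. Subtract (−4x³)·D = 12x⁵ − 28x⁴ + 16x³. Remainder: −6x⁴ − 4x³ + 34x² − 28x − 3.
Step 4: lead(−6x⁴ − 4x³ + 34x² − 28x − 3) ÷ lead(D) = −6x⁴ ÷ −3x² = 2x². Subtract (2x²)·D = −6x⁴ + 14x³ − 8x². Remainder: −18x³ + 42x² − 28x − 3.
Step 5: lead(−18x³ + 42x² − 28x − 3) ÷ lead(D) = −18x³ ÷ −3x² = 6x. Subtract (6x)·D = −18x³ + 42x² − 24x. Remainder: −4x − 3.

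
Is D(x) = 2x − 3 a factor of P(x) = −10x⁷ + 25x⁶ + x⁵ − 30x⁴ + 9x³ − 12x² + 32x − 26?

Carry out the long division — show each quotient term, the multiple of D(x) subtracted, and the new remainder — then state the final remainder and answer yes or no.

R(x) = −5, so D(x) is not a factor of P(x). no

Step 1: lead(−10x⁷ + 25x⁶ + x⁵ − 30x⁴ + 9x³ − 12x² + 32x − 26) ÷ lead(D) = −10x⁷ ÷ 2x = −5x⁶. Subtract (−5x⁶)·D = −10x⁷ + 15x⁶. Remainder: 10x⁶ + x⁵ − 30x⁴ + 9x³ − 12x² + 32x − 26.
Step 2: lead(10x⁶ + x⁵ − 30x⁴ + 9x³ − 12x² + 32x − 26) ÷ lead(D) = 10x⁶ ÷ 2x = 5x⁵. Subtract (5x⁵)·D = 10x⁶ − 15x⁵. Remainder: 16x⁵ − 30x⁴ + 9x³ − 12x² + 32x − 26.
Step 3: lead(16x⁵ − 30x⁴ + 9x³ − 12x² + 32x − 26) ÷ lead(D) = 16x⁵ ÷ 2x = 8x⁴. Subtract (8x⁴)·D = 16x⁵ − 24x⁴. Remainder: −6x⁴ + 9x³ − 12x² + 32x − 26.
Step 4: lead(−6x⁴ + 9x³ − 12x² + 32x − 26) ÷ lead(D) = −6x⁴ ÷ 2x = −3x³. Subtract (−3x³)·D = −6x⁴ + 9x³. Remainder: −12x² + 32x − 26.
Step 5: lead(−12x² + 32x − 26) ÷ lead(D) = −12x² ÷ 2x = −6x. Subtract (−6x)·D = −12x² + 18x. Remainder: 14x − 26.
Step 6: lead(14x − 26) ÷ lead(D) = 14x ÷ 2x = 7. Subtract (7)·D = 14x − 21. Remainder: −5.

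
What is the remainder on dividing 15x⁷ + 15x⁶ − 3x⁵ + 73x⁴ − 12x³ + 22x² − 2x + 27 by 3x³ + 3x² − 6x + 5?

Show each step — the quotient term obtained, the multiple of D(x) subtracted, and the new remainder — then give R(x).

R(x) = −2x² + 5x − 8

Step 1: lead(15x⁷ + 15x⁶ − 3x⁵ + 73x⁴ − 12x³ + 22x² − 2x + 27) ÷ lead(D) = 15x⁷ ÷ 3x³ = 5x⁴. Subtract (5x⁴)·D = 15x⁷ + 15x⁶ − 30x⁵ + 25x⁴. Remainder: 27x⁵ + 48x⁴ − 12x³ + 22x² − 2x + 27.
Step 2: lead(27x⁵ + 48x⁴ − 12x³ + 22x² − 2x + 27) ÷ lead(D) = 27x⁵ ÷ 3x³ = 9x². Subtract (9x²)·D = 27x⁵ + 27x⁴ − 54x³ + 45x². Remainder: 21x⁴ + 42x³ − 23x² − 2x + 27.
Step 3: lead(21x⁴ + 42x³ − 23x² − 2x + 27) ÷ lead(D) = 21x⁴ ÷ 3x³ = 7x. Subtract (7x)·D = 21x⁴ + 21x³ − 42x² + 35x. Remainder: 21x³ + 19x² − 37x + 27.
Step 4: lead(21x³ + 19x² − 37x + 27) ÷ lead(D) = 21x³ ÷ 3x³ = 7. Subtract (7)·D = 21x³ + 21x² − 42x + 35. Remainder: −2x² + 5x − 8.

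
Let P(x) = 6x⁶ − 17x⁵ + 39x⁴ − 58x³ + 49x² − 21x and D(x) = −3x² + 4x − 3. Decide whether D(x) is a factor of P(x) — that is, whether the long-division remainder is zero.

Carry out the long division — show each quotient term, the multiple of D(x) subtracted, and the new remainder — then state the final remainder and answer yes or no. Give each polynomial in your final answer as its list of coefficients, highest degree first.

R = [0], so D(x) is a factor of P(x). yes

Step 1: lead(6x⁶ − 17x⁵ + 39x⁴ − 58x³ + 49x² − 21x) ÷ lead(D) = 6x⁶ ÷ −3x² = −2x⁴. Subtract (−2x⁴)·D = 6x⁶ − 8x⁵ + 6x⁴. Remainder: −9x⁵ + 33x⁴ − 58x³ + 49x² − 21x.
Step 2: lead(−9x⁵ + 33x⁴ − 58x³ + 49x² − 21x) ÷ lead(D) = −9x⁵ ÷ −3x² = 3x³. Subtract (3x³)·D = −9x⁵ + 12x⁴ − 9x³. Remainder: 21x⁴ − 49x³ + 49x² − 21x.
Step 3: lead(21x⁴ − 49x³ + 49x² − 21x) ÷ lead(D) = 21x⁴ ÷ −3x² = −7x². Subtract (−7x²)·D = 21x⁴ − 28x³ + 21x². Remainder: −21x³ + 28x² − 21x.
Step 4: lead(−21x³ + 28x² − 21x) ÷ lead(D) = −21x³ ÷ −3x² = 7x. Subtract (7x)·D = −21x³ + 28x² − 21x. Remainder: 0.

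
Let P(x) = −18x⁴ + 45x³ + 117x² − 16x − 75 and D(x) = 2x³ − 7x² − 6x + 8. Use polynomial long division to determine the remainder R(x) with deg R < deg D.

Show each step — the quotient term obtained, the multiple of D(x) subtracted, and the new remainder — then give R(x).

R(x) = 2x − 3

Step 1: lead(−18x⁴ + 45x³ + 117x² − 16x − 75) ÷ lead(D) = −18x⁴ ÷ 2x³ = −9x. Subtract (−9x)·D = −18x⁴ + 63x³ + 54x² − 72x. Remainder: −18x³ + 63x² + 56x − 75.
Step 2: lead(−18x³ + 63x² + 56x − 75) ÷ lead(D) = −18x³ ÷ 2x³ = −9. Subtract (−9)·D = −18x³ + 63x² + 54x − 72. Remainder: 2x − 3.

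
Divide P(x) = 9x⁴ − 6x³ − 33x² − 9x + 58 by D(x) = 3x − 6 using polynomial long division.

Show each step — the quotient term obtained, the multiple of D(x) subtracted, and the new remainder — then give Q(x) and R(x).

Q(x) = 3x³ + 4x² − 3x − 9; R(x) = 4

Step 1: lead(9x⁴ − 6x³ − 33x² − 9x + 58) ÷ lead(D) = 9x⁴ ÷ 3x = 3x³. Subtract (3x³)·D = 9x⁴ − 18x³. Remainder: 12x³ − 33x² − 9x + 58.
Step 2: lead(12x³ − 33x² − 9x + 58) ÷ lead(D) = 12x³ ÷ 3x = 4x². Subtract (4x²)·D = 12x³ − 24x². Remainder: −9x² − 9x + 58.
Step 3: lead(−9x² − 9x + 58) ÷ lead(D) = −9x² ÷ 3x = −3x. Subtract (−3x)·D = −9x² + 18x. Remainder: −27x + 58.
Step 4: lead(−27x + 58) ÷ lead(D) = −27x ÷ 3x = −9. Subtract (−9)·D = −27x + 54. Remainder: 4.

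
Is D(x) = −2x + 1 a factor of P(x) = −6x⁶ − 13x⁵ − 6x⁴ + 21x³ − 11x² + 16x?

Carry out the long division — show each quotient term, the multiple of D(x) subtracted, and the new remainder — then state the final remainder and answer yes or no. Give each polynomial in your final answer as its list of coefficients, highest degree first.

Step 1: lead(−6x⁶ − 13x⁵ − 6x⁴ + 21x³ − 11x² + 16x) ÷ lead(D) = −6x⁶ ÷ −2x = 3x⁵. Subtract (3x⁵)·D = −6x⁶ + 3x⁵. Remainder: −16x⁵ − 6x⁴ + 21x³ − 11x² + 16x.
Step 2: lead(−16x⁵ − 6x⁴ + 21x³ − 11x² + 16x) ÷ lead(D) = −16x⁵ ÷ −2x = 8x⁴. Subtract (8x⁴)·D = −16x⁵ + 8x⁴. Remainder: −14x⁴ + 21x³ − 11x² + 16x.
Step 3: lead(−14x⁴ + 21x³ − 11x² + 16x) ÷ lead(D) = −14x⁴ ÷ −2x = 7x³. Subtract (7x³)·D = −14x⁴ + 7x³. Remainder: 14x³ − 11x² + 16x.
Step 4: lead(14x³ − 11x² + 16x) ÷ lead(D) = 14x³ ÷ −2x = −7x². Subtract (−7x²)·D = 14x³ − 7x². Remainder: −4x² + 16x.
Step 5: lead(−4x² + 16x) ÷ lead(D) = −4x² ÷ −2x = 2x. Subtract (2x)·D = −4x² + 2x. Remainder: 14x.
Step 6: lead(14x) ÷ lead(D) = 14x ÷ −2x = −7. Subtract (−7)·D = 14x − 7. Remainder: 7.

R = [7], so D(x) is not a factor of P(x). no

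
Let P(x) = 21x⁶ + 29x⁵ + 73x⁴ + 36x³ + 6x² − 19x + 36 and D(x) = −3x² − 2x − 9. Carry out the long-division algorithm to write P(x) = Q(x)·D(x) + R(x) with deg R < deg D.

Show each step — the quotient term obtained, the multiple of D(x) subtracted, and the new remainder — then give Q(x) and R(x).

Step 1: lead(21x⁶ + 29x⁵ + 73x⁴ + 36x³ + 6x² − 19x + 36) ÷ lead(D) = 21x⁶ ÷ −3x² = −7x⁴. Subtract (−7x⁴)·D = 21x⁶ + 14x⁵ + 63x⁴. Remainder: 15x⁵ + 10x⁴ + 36x³ + 6x² − 19x + 36.
Step 2: lead(15x⁵ + 10x⁴ + 36x³ + 6x² − 19x + 36) ÷ lead(D) = 15x⁵ ÷ −3x² = −5x³. Subtract (−5x³)·D = 15x⁵ + 10x⁴ + 45x³. Remainder: −9x³ + 6x² − 19x + 36.
Step 3: lead(−9x³ + 6x² − 19x + 36) ÷ lead(D) = −9x³ ÷ −3x² = 3x. Subtract (3x)·D = −9x³ − 6x² − 27x. Remainder: 12x² + 8x + 36.
Step 4: lead(12x² + 8x + 36) ÷ lead(D) = 12x² ÷ −3x² = −4. Subtract (−4)·D = 12x² + 8x + 36. Remainder: 0.

Q(x) = −7x⁴ − 5x³ + 3x − 4; R(x) = 0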